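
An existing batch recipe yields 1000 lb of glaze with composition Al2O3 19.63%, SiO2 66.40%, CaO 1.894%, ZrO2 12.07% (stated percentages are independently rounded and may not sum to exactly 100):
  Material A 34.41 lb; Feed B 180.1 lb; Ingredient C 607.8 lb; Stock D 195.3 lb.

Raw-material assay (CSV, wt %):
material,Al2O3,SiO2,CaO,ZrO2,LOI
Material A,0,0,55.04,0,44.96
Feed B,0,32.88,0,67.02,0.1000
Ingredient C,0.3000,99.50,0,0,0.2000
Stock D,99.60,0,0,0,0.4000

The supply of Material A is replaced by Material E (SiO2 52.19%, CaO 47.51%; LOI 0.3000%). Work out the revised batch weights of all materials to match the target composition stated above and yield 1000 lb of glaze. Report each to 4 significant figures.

Revised batch per 1000 lb glaze:
  Material E: 39.87 lb
  Feed B: 180.1 lb
  Ingredient C: 586.9 lb
  Stock D: 195.3 lb
Total batch = 1002 lb; LOI loss = 2.255 lb

Mid-chain values appear rounded to 4 significant digits in the printout. The working math keeps exact precision through every step; a single rounding yields each reported value. Derived quantities, including the totals, ignition loss, yield, glass mass, the four compositions, are carried using the weight values on 1000 lb of glass at full float precision, exactly as printed in the question or the answer.
Oxide mass targets, per 1000 lb glaze:
  Al2O3: 19.63% × 1000 = 196.3 lb
  SiO2: 66.40% × 1000 = 664.0 lb
  CaO: 1.894% × 1000 = 18.94 lb
  ZrO2: 12.07% × 1000 = 120.7 lb
Mass-balance tally per oxide with the batch weights as given, for the quoted basis mass (delivered sums recover each target modulo rounding of the values):
  Al2O3: 586.9·0.003000 + 195.3·0.9960 = 196.3 lb (target 196.3 lb)
  SiO2: 39.87·0.5219 + 180.1·0.3288 + 586.9·0.9950 = 664.0 lb (target 664.0 lb)
  CaO: 39.87·0.4751 = 18.94 lb (target 18.94 lb)
  ZrO2: 180.1·0.6702 = 120.7 lb (target 120.7 lb)
Consistency of the glass mass: total batch − LOI = 999.9 lb (targets for the oxides total 999.9 lb; against the stated basis, 1000 lb — differing by rounding only).
Whole-batch sum: Σ batch = 1002 lb; LOI loss = Σ batch·LOI = 2.255 lb; yield: glass divided by total = 99.78%.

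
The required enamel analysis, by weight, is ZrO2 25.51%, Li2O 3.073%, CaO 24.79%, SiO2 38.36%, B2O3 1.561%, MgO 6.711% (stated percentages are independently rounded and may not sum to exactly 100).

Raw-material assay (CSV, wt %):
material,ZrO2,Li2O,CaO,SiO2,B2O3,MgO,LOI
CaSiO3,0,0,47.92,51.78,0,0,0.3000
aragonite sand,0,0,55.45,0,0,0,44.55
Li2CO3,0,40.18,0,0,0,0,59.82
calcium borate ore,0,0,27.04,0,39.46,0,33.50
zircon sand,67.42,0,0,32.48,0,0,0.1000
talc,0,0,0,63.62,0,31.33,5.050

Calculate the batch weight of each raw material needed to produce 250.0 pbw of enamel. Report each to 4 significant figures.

Batch per 250.0 pbw enamel:
  CaSiO3: 60.08 pbw
  aragonite sand: 55.03 pbw
  Li2CO3: 19.12 pbw
  calcium borate ore: 9.890 pbw
  zircon sand: 94.59 pbw
  talc: 53.55 pbw
Total batch = 292.3 pbw; LOI loss = 42.25 pbw; yield = 85.55%

Mid-chain values are printed rounded off to 4 significant digits on the page. All internal work carries full precision throughout; each reported value is rounded exactly once; all derived quantities, including the totals, ignition loss, the yield, glass mass, the six compositions, are rebuilt starting from the weights for 250.0 pbw of glass at full float precision, exactly as printed in question or answer.
Per-oxide target masses for 250.0 pbw enamel:
  ZrO2: 25.51% × 250.0 = 63.78 pbw
  Li2O: 3.073% × 250.0 = 7.682 pbw
  CaO: 24.79% × 250.0 = 61.98 pbw
  SiO2: 38.36% × 250.0 = 95.90 pbw
  B2O3: 1.561% × 250.0 = 3.902 pbw
  MgO: 6.711% × 250.0 = 16.78 pbw
Balance tally, oxide-wise, with the batch weights as given, per the basis as stated (each sum matches its target mass within answer rounding):
  ZrO2: 94.59·0.6742 = 63.77 pbw (target 63.78 pbw)
  Li2O: 19.12·0.4018 = 7.682 pbw (target 7.682 pbw)
  CaO: 60.08·0.4792 + 55.03·0.5545 + 9.890·0.2704 = 61.98 pbw (target 61.98 pbw)
  SiO2: 60.08·0.5178 + 94.59·0.3248 + 53.55·0.6362 = 95.90 pbw (target 95.90 pbw)
  B2O3: 9.890·0.3946 = 3.903 pbw (target 3.902 pbw)
  MgO: 53.55·0.3133 = 16.78 pbw (target 16.78 pbw)
Glass-mass sanity pass: net batch after ignition = 250.0 pbw (targets for the oxides total 250.0 pbw; stated basis 250.0 pbw — gaps are rounding artifacts).
Adding the batch up: Σ batch = 292.3 pbw; Σ batch·LOI gives LOI loss = 42.25 pbw; glass ÷ batch gives a yield of 85.55%.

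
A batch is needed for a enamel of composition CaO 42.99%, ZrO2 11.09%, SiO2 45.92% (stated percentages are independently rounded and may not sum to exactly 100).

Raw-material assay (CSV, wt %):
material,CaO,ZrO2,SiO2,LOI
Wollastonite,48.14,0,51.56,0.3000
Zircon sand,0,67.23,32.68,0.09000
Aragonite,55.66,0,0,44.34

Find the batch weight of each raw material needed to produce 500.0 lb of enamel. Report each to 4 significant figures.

Mid-chain values are displayed, rounded to 4 significant figures, alongside each step — each numeric step runs at exact precision through the solve — every reported value is rounded once only. Derived quantities are rebuilt at full precision (three oxide percentages, the yield, ignition loss, net glass mass, totals) starting from the weights for 500.0 lb of glass, exactly as shown in the problem or answer text.
Oxide-by-oxide targets in 500.0 lb enamel:
  CaO: 42.99% × 500.0 = 215.0 lb
  ZrO2: 11.09% × 500.0 = 55.45 lb
  SiO2: 45.92% × 500.0 = 229.6 lb
Verifying the oxide balance applying the batch weights above, on the stated basis (oxide sums agree with the targets inside rounding margins):
  CaO: 393.0·0.4814 + 46.25·0.5566 = 214.9 lb (target 215.0 lb)
  ZrO2: 82.48·0.6723 = 55.45 lb (target 55.45 lb)
  SiO2: 393.0·0.5156 + 82.48·0.3268 = 229.6 lb (target 229.6 lb)
Glass-mass closure: batch Σ − ignition loss = 500.0 lb (oxide target masses add up to 500.0 lb; the stated basis being 500.0 lb — any gap is answer rounding).
Total batch = Σ batch = 521.7 lb; Σ batch·LOI gives LOI loss = 21.76 lb; glass ÷ batch gives a yield of 95.83%.

Batch per 500.0 lb enamel:
  Wollastonite: 393.0 lb
  Zircon sand: 82.48 lb
  Aragonite: 46.25 lb
Total batch = 521.7 lb; LOI loss = 21.76 lb; yield = 95.83%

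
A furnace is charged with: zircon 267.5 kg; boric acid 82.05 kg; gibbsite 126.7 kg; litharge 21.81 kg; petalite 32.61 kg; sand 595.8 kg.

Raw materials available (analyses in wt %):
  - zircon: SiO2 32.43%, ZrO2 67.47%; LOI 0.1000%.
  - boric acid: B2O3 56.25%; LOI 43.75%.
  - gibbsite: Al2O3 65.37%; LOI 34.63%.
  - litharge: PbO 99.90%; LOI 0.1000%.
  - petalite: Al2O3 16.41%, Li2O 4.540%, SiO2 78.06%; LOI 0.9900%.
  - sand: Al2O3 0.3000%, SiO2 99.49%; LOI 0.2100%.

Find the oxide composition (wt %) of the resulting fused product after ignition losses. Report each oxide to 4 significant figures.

The intermediate values are shown, rounded to 4 significant figures, alongside each step. All arithmetic runs at full precision all the way through; every reported number carries a single rounding; the derived quantities, which include ignition loss, the six compositions, totals, glass mass, yield, are re-derived at exact precision, as quoted within question or answer, from the weighed amounts at 1045 kg of glass.
Per-oxide mass from batch:
  Al2O3: 126.7·0.6537 + 32.61·0.1641 + 595.8·0.003000 = 89.96 kg
  PbO: 21.81·0.9990 = 21.79 kg
  Li2O: 32.61·0.04540 = 1.480 kg
  SiO2: 267.5·0.3243 + 32.61·0.7806 + 595.8·0.9949 = 705.0 kg
  ZrO2: 267.5·0.6747 = 180.5 kg
  B2O3: 82.05·0.5625 = 46.15 kg
LOI: 267.5·0.001000 + 82.05·0.4375 + 126.7·0.3463 + 21.81·0.001000 + 32.61·0.009900 + 595.8·0.002100 = 81.64 kg
Glass mass = batch − LOI = 1126 − 81.64 = 1045 kg (the oxide masses sum to this)
each oxide over glass, ×100, is wt %

Glass mass = 1045 kg (batch 1126 − LOI 81.64).
Composition: Al2O3 8.610%, PbO 2.085%, Li2O 0.1417%, SiO2 67.47%, ZrO2 17.27%, B2O3 4.417%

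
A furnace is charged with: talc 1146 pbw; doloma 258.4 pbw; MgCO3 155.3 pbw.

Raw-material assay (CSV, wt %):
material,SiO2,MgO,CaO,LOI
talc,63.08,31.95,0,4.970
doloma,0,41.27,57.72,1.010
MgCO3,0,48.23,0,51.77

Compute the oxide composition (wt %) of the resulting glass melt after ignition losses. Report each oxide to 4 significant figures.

Glass mass = 1420 pbw (batch 1560 − LOI 140.0).
Composition: SiO2 50.92%, MgO 38.58%, CaO 10.51%

The working math holds full float precision through every step; intermediates are printed with 4-significant-digit rounding in the printout. Exactly one rounding lands on each reported figure — the derived quantities, including glass mass, the totals, the yield, the three compositions, ignition loss, are rebuilt starting from the weights on 1420 pbw of glass at full float precision, as given in the problem or the answer.
Oxide-by-oxide delivered mass:
  SiO2: 1146·0.6308 = 722.9 pbw
  MgO: 1146·0.3195 + 258.4·0.4127 + 155.3·0.4823 = 547.7 pbw
  CaO: 258.4·0.5772 = 149.1 pbw
LOI: 1146·0.04970 + 258.4·0.01010 + 155.3·0.5177 = 140.0 pbw
Resulting glass, batch − LOI: 1560 − 140.0 = 1420 pbw (consistent with Σ oxide mass)
percent share: oxide ÷ glass, ×100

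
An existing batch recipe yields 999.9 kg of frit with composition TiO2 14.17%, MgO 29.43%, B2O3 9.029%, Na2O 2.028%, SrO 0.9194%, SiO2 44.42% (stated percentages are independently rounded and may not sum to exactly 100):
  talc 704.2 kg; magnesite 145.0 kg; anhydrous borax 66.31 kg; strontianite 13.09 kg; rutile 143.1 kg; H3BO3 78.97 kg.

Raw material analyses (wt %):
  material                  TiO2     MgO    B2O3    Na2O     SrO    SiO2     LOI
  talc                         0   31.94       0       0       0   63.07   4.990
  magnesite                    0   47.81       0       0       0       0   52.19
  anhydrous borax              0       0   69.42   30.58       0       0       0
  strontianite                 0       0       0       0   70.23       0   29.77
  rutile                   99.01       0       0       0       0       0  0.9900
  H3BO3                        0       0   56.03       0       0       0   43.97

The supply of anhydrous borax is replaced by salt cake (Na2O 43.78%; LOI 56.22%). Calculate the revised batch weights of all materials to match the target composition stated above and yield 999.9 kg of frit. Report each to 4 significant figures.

Full precision is maintained at all times. In-progress results are shown, rounded to four significant figures, when written out — exactly one rounding lands on each reported figure — all derived quantities are re-derived from the weighed amounts per 999.9 kg of glass in full precision (LOI, net glass mass, six oxide percentages, the yield, the totals) precisely as stated by question or answer.
Target oxide masses per 999.9 kg frit:
  TiO2: 14.17% × 999.9 = 141.7 kg
  MgO: 29.43% × 999.9 = 294.3 kg
  B2O3: 9.029% × 999.9 = 90.28 kg
  Na2O: 2.028% × 999.9 = 20.28 kg
  SrO: 0.9194% × 999.9 = 9.193 kg
  SiO2: 44.42% × 999.9 = 444.2 kg
Sums-versus-targets review with the batch weights as given, at the basis given (every target is met by its sum modulo rounding of the values):
  TiO2: 143.1·0.9901 = 141.7 kg (target 141.7 kg)
  MgO: 704.2·0.3194 + 145.0·0.4781 = 294.2 kg (target 294.3 kg)
  B2O3: 161.1·0.5603 = 90.26 kg (target 90.28 kg)
  Na2O: 46.32·0.4378 = 20.28 kg (target 20.28 kg)
  SrO: 13.09·0.7023 = 9.193 kg (target 9.193 kg)
  SiO2: 704.2·0.6307 = 444.1 kg (target 444.2 kg)
Glass-mass bookkeeping: whole batch net of LOI = 999.8 kg (oxide target masses add up to 999.9 kg; against the stated basis, 999.9 kg — a pure rounding effect).
Summing the batch: Σ batch = 1213 kg; LOI removed, Σ of batch·LOI: 213.0 kg; yield, glass over the total, = 82.44%.

Revised batch per 999.9 kg frit:
  talc: 704.2 kg
  magnesite: 145.0 kg
  salt cake: 46.32 kg
  strontianite: 13.09 kg
  rutile: 143.1 kg
  H3BO3: 161.1 kg
Total batch = 1213 kg; LOI loss = 213.0 kg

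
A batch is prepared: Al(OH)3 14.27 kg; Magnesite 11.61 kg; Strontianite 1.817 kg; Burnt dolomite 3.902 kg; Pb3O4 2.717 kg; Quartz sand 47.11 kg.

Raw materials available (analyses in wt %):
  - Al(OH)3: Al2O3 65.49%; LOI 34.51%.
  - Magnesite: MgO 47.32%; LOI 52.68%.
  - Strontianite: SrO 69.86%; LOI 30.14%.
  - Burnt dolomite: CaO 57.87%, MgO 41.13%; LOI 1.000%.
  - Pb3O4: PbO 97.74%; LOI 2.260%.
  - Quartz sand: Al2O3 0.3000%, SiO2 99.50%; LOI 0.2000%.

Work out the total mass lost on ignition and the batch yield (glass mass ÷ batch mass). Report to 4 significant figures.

Intermediates are displayed rounded to four significant digits between the steps. Every computation maintains exact precision in all steps. Each reported result undergoes a single rounding; all derived quantities are recomputed from the batch weights on 69.64 kg of glass in full precision (the totals, the yield, net glass mass, LOI, six oxide percentages), as given in the problem or answer text.
Ignition loss by material:
  Al(OH)3: 14.27 × 0.3451 = 4.925 kg
  Magnesite: 11.61 × 0.5268 = 6.116 kg
  Strontianite: 1.817 × 0.3014 = 0.5476 kg
  Burnt dolomite: 3.902 × 0.01000 = 0.03902 kg
  Pb3O4: 2.717 × 0.02260 = 0.06140 kg
  Quartz sand: 47.11 × 0.002000 = 0.09422 kg
Total LOI = 11.78 kg
Glass = batch − LOI = 81.43 − 11.78 = 69.64 kg

LOI loss = 11.78 kg; glass = 69.64 kg; yield = 85.53%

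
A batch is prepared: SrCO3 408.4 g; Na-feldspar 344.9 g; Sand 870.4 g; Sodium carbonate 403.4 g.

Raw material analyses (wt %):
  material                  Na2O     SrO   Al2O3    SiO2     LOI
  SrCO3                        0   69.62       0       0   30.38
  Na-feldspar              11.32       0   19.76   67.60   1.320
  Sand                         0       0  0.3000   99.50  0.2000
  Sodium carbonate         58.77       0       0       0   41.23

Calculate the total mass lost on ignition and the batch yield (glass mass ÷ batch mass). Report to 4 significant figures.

In-progress results appear rounded to 4 significant figures between the steps. The working math carries full float precision through every step — every reported value takes a single rounding; the derived quantities, including the totals, glass mass, the four compositions, yield, ignition loss, are carried from the batch weights at 1730 g of glass in full float precision, as given in either problem or answer.
Each material's LOI contribution:
  SrCO3: 408.4 × 0.3038 = 124.1 g
  Na-feldspar: 344.9 × 0.01320 = 4.553 g
  Sand: 870.4 × 0.002000 = 1.741 g
  Sodium carbonate: 403.4 × 0.4123 = 166.3 g
Total LOI = 296.7 g
Glass = batch − LOI = 2027 − 296.7 = 1730 g

LOI loss = 296.7 g; glass = 1730 g; yield = 85.36%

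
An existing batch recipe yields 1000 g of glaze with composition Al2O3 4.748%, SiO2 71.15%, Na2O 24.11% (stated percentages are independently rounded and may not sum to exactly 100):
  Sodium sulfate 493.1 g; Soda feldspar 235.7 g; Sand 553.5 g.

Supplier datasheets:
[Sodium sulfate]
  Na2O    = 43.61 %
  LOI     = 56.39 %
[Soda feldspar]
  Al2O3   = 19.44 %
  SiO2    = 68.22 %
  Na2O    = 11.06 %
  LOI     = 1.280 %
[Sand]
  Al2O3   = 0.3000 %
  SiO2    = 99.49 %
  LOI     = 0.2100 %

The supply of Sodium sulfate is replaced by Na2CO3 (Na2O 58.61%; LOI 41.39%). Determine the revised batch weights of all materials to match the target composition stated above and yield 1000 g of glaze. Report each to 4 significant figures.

Revised batch per 1000 g glaze:
  Na2CO3: 366.9 g
  Soda feldspar: 235.7 g
  Sand: 553.5 g
Total batch = 1156 g; LOI loss = 156.0 g

The whole derivation keeps full float precision in every operation — values along the way are shown (rounded to four significant figures) when written out. Every reported figure sees exactly one rounding — all derived quantities (totals, the yield, three oxide percentages, LOI, glass mass) are computed starting from the weights for 1000 g of glass at exact precision exactly as printed in question or answer.
Oxide-by-oxide targets in 1000 g glaze:
  Al2O3: 4.748% × 1000 = 47.48 g
  SiO2: 71.15% × 1000 = 711.5 g
  Na2O: 24.11% × 1000 = 241.1 g
Verifying the oxide balance with the batch weights as given, relative to the basis at hand (target by target, the sums agree inside rounding margins):
  Al2O3: 235.7·0.1944 + 553.5·0.003000 = 47.48 g (target 47.48 g)
  SiO2: 235.7·0.6822 + 553.5·0.9949 = 711.5 g (target 711.5 g)
  Na2O: 366.9·0.5861 + 235.7·0.1106 = 241.1 g (target 241.1 g)
Auditing the glass mass value: batch total minus LOI = 1000 g (targets for the oxides total 1000 g; with the basis standing at 1000 g — rounding explains the deltas).
Summing the batch: Σ batch = 1156 g; Σ batch·LOI gives LOI loss = 156.0 g; yield: glass divided by total = 86.50%.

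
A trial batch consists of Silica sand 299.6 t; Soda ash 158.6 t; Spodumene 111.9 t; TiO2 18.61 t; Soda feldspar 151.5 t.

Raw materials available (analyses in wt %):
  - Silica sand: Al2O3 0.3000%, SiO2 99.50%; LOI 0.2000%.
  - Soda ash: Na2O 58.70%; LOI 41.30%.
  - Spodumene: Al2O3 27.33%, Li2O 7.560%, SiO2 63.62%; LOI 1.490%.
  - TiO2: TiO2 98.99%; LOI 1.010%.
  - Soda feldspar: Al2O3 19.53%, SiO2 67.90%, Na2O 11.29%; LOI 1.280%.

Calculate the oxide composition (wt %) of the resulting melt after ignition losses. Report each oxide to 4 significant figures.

Every computation holds full precision at each step — in-progress results are shown rounded off to 4 significant digits alongside each step — a single rounding produces every reported number; all derived quantities, which include net glass mass, the five compositions, the totals, LOI, the yield, are computed at full float precision, as given in the problem or answer text, using the weight values at 670.3 t of glass.
What the batch supplies per oxide:
  Al2O3: 299.6·0.003000 + 111.9·0.2733 + 151.5·0.1953 = 61.07 t
  TiO2: 18.61·0.9899 = 18.42 t
  Li2O: 111.9·0.07560 = 8.460 t
  SiO2: 299.6·0.9950 + 111.9·0.6362 + 151.5·0.6790 = 472.2 t
  Na2O: 158.6·0.5870 + 151.5·0.1129 = 110.2 t
LOI: 299.6·0.002000 + 158.6·0.4130 + 111.9·0.01490 + 18.61·0.01010 + 151.5·0.01280 = 69.90 t
Resulting glass, batch − LOI: 740.2 − 69.90 = 670.3 t (equal to the oxide-mass sum)
wt %: oxide over glass, times 100

Glass mass = 670.3 t (batch 740.2 − LOI 69.90).
Composition: Al2O3 9.111%, TiO2 2.748%, Li2O 1.262%, SiO2 70.44%, Na2O 16.44%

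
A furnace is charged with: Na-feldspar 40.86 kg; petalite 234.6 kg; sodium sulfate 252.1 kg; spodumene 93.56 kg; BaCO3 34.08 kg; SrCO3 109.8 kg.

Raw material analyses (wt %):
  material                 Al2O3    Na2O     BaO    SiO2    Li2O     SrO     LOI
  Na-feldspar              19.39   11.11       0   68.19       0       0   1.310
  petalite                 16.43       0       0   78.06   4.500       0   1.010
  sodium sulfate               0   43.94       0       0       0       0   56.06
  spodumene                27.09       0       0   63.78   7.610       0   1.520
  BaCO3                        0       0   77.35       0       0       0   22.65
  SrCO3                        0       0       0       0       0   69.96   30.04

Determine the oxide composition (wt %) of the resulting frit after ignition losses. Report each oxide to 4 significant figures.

Glass mass = 578.6 kg (batch 765.0 − LOI 186.4).
Composition: Al2O3 12.41%, Na2O 19.93%, BaO 4.556%, SiO2 46.78%, Li2O 3.055%, SrO 13.28%

Values along the way are shown, rounded to four significant digits, in the working. All internal work runs at exact precision throughout. Every reported result takes a single rounding — the derived quantities are re-derived from the batch weights at 578.6 kg of glass at exact precision (ignition loss, totals, yield, glass mass, the six compositions) as written in problem or answer.
Delivered oxide masses:
  Al2O3: 40.86·0.1939 + 234.6·0.1643 + 93.56·0.2709 = 71.81 kg
  Na2O: 40.86·0.1111 + 252.1·0.4394 = 115.3 kg
  BaO: 34.08·0.7735 = 26.36 kg
  SiO2: 40.86·0.6819 + 234.6·0.7806 + 93.56·0.6378 = 270.7 kg
  Li2O: 234.6·0.04500 + 93.56·0.07610 = 17.68 kg
  SrO: 109.8·0.6996 = 76.82 kg
LOI: 40.86·0.01310 + 234.6·0.01010 + 252.1·0.5606 + 93.56·0.01520 + 34.08·0.2265 + 109.8·0.3004 = 186.4 kg
Resulting glass, batch − LOI: 765.0 − 186.4 = 578.6 kg (the oxide masses sum to this)
wt % = 100 × oxide mass / glass mass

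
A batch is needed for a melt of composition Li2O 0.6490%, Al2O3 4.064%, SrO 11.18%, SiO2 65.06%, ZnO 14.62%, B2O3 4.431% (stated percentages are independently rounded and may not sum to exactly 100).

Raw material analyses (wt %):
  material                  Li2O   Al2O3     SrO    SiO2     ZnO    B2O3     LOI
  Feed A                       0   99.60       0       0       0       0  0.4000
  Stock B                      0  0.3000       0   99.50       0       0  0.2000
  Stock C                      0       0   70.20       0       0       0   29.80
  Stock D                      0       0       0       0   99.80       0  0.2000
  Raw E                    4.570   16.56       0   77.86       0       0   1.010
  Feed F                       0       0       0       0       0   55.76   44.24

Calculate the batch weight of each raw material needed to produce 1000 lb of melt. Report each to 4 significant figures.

Batch per 1000 lb melt:
  Feed A: 15.56 lb
  Stock B: 542.7 lb
  Stock C: 159.3 lb
  Stock D: 146.5 lb
  Raw E: 142.0 lb
  Feed F: 79.47 lb
Total batch = 1086 lb; LOI loss = 85.50 lb; yield = 92.12%

The working math carries exact precision at all times. Mid-chain values appear rounded to 4 significant figures within the worked lines; a single rounding produces every reported value — derived quantities, which include glass mass, the yield, the totals, the six compositions, LOI, are re-derived in full precision, as written in the question or the answer, from the batch weights per 1000 lb of glass.
Oxide mass targets, per 1000 lb melt:
  Li2O: 0.6490% × 1000 = 6.490 lb
  Al2O3: 4.064% × 1000 = 40.64 lb
  SrO: 11.18% × 1000 = 111.8 lb
  SiO2: 65.06% × 1000 = 650.6 lb
  ZnO: 14.62% × 1000 = 146.2 lb
  B2O3: 4.431% × 1000 = 44.31 lb
Verifying the oxide balance on the weights just shown, per the basis as stated (every target is met by its sum up to rounding of the answer):
  Li2O: 142.0·0.04570 = 6.489 lb (target 6.490 lb)
  Al2O3: 15.56·0.9960 + 542.7·0.003000 + 142.0·0.1656 = 40.64 lb (target 40.64 lb)
  SrO: 159.3·0.7020 = 111.8 lb (target 111.8 lb)
  SiO2: 542.7·0.9950 + 142.0·0.7786 = 650.5 lb (target 650.6 lb)
  ZnO: 146.5·0.9980 = 146.2 lb (target 146.2 lb)
  B2O3: 79.47·0.5576 = 44.31 lb (target 44.31 lb)
Glass-mass bookkeeping: net batch after ignition = 1000 lb (the Σ of target masses is 1000 lb; stated basis 1000 lb — deltas are rounding alone).
Summing the batch: Σ batch = 1086 lb; Σ batch·LOI gives LOI loss = 85.50 lb; yield = glass ÷ total batch = 92.12%.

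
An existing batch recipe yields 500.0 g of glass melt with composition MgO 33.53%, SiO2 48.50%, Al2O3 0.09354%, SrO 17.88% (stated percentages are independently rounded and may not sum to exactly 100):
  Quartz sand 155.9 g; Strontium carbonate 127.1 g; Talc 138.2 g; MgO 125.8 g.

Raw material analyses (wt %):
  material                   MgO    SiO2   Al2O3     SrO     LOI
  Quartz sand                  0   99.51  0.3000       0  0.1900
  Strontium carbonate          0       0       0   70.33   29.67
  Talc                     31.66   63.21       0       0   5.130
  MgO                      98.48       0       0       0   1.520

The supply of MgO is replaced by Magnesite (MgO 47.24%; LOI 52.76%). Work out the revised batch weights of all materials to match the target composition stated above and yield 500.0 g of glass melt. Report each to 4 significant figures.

Each numeric step runs at full float precision at all times — in-progress results are printed rounded to four significant figures in the working; exactly one rounding goes into each reported result; all derived quantities, including glass mass, yield, totals, ignition loss, four oxide percentages, are recomputed from the batch weights at 500.0 g of glass in exact precision, as set out in either problem or answer.
Target oxide masses per 500.0 g glass melt:
  MgO: 33.53% × 500.0 = 167.6 g
  SiO2: 48.50% × 500.0 = 242.5 g
  Al2O3: 0.09354% × 500.0 = 0.4677 g
  SrO: 17.88% × 500.0 = 89.40 g
Oxide-by-oxide audit applying the batch weights above, against the basis in use (every target is met by its sum within answer rounding):
  MgO: 138.2·0.3166 + 262.3·0.4724 = 167.7 g (target 167.6 g)
  SiO2: 155.9·0.9951 + 138.2·0.6321 = 242.5 g (target 242.5 g)
  Al2O3: 155.9·0.003000 = 0.4677 g (target 0.4677 g)
  SrO: 127.1·0.7033 = 89.39 g (target 89.40 g)
Glass-mass closure: the batch minus its LOI: 500.0 g (summing oxide targets gives 500.0 g; basis as stated: 500.0 g — differing by rounding only).
Adding the batch up: Σ batch = 683.5 g; LOI removed, Σ of batch·LOI: 183.5 g; as yield: glass ÷ batch → 73.15%.

Revised batch per 500.0 g glass melt:
  Quartz sand: 155.9 g
  Strontium carbonate: 127.1 g
  Talc: 138.2 g
  Magnesite: 262.3 g
Total batch = 683.5 g; LOI loss = 183.5 g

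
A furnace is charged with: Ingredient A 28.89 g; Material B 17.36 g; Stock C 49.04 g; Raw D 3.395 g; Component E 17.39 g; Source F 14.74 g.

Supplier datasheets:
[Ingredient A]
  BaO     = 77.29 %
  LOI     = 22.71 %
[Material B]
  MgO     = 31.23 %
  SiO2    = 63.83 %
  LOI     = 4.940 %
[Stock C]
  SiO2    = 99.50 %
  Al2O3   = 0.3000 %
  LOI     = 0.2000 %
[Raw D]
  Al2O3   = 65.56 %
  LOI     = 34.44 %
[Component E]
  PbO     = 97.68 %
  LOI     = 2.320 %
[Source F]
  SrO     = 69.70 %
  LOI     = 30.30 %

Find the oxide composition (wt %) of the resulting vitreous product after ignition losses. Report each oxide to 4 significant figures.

The intermediate values are shown, rounded to four significant figures, at each printed step. Every computation keeps full float precision all the way through — each reported value sees exactly one rounding — derived quantities are carried from the weighed amounts on 117.3 g of glass in full float precision (the yield, LOI, six oxide percentages, the totals, glass mass) precisely as stated by the problem or the answer.
Per-oxide mass from batch:
  PbO: 17.39·0.9768 = 16.99 g
  MgO: 17.36·0.3123 = 5.422 g
  SiO2: 17.36·0.6383 + 49.04·0.9950 = 59.88 g
  Al2O3: 49.04·0.003000 + 3.395·0.6556 = 2.373 g
  BaO: 28.89·0.7729 = 22.33 g
  SrO: 14.74·0.6970 = 10.27 g
LOI: 28.89·0.2271 + 17.36·0.04940 + 49.04·0.002000 + 3.395·0.3444 + 17.39·0.02320 + 14.74·0.3030 = 13.56 g
Glass = total batch minus LOI = 130.8 − 13.56 = 117.3 g (= the summed oxide contributions)
each oxide over glass, ×100, is wt %

Glass mass = 117.3 g (batch 130.8 − LOI 13.56).
Composition: PbO 14.49%, MgO 4.624%, SiO2 51.06%, Al2O3 2.024%, BaO 19.04%, SrO 8.762%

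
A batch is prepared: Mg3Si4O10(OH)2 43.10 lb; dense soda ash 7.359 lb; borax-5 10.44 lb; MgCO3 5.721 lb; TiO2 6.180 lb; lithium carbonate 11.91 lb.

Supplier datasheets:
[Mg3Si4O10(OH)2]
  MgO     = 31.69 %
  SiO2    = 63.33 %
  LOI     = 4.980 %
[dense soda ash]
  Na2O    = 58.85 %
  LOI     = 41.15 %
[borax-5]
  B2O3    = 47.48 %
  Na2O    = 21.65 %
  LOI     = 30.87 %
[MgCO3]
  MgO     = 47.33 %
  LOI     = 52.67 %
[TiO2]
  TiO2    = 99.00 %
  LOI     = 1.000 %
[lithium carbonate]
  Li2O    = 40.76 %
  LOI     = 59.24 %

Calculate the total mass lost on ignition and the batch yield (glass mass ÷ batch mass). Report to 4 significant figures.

LOI loss = 18.53 lb; glass = 66.18 lb; yield = 78.13%

The intermediate values appear, rounded to 4 significant figures, as written. The whole derivation runs at full float precision throughout — every reported figure is rounded only once. The derived quantities (totals, the six compositions, net glass mass, ignition loss, the yield) are carried from the weighed amounts at 66.18 lb of glass at full float precision exactly as shown in either problem or answer.
Per-material ignition loss:
  Mg3Si4O10(OH)2: 43.10 × 0.04980 = 2.146 lb
  dense soda ash: 7.359 × 0.4115 = 3.028 lb
  borax-5: 10.44 × 0.3087 = 3.223 lb
  MgCO3: 5.721 × 0.5267 = 3.013 lb
  TiO2: 6.180 × 0.01000 = 0.06180 lb
  lithium carbonate: 11.91 × 0.5924 = 7.055 lb
Total LOI = 18.53 lb
Glass = batch − LOI = 84.71 − 18.53 = 66.18 lb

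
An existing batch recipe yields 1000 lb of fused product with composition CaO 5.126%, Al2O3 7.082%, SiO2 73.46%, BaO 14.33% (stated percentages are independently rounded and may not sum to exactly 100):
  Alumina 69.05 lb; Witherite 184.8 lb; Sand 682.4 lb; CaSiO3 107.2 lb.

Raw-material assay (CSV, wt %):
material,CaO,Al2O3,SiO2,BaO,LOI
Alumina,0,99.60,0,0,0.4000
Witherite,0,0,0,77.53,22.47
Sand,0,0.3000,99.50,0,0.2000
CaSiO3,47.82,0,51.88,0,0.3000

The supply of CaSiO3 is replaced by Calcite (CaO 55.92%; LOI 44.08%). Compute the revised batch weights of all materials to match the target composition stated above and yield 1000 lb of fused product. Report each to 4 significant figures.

All arithmetic carries full float precision through the solve. The intermediate values are rounded off to 4 significant figures when displayed — a single rounding yields each reported figure — all derived quantities (LOI, the yield, the totals, the four compositions, net glass mass) are re-derived starting from the weights per 1000 lb of glass in exact precision, as quoted within the problem or the answer.
Target oxide masses per 1000 lb fused product:
  CaO: 5.126% × 1000 = 51.26 lb
  Al2O3: 7.082% × 1000 = 70.82 lb
  SiO2: 73.46% × 1000 = 734.6 lb
  BaO: 14.33% × 1000 = 143.3 lb
Sums-versus-targets review given the weights on record, relative to the basis at hand (delivered sums recover each target modulo rounding of the values):
  CaO: 91.67·0.5592 = 51.26 lb (target 51.26 lb)
  Al2O3: 68.88·0.9960 + 738.3·0.003000 = 70.82 lb (target 70.82 lb)
  SiO2: 738.3·0.9950 = 734.6 lb (target 734.6 lb)
  BaO: 184.8·0.7753 = 143.3 lb (target 143.3 lb)
Consistency of the glass mass: whole batch net of LOI = 1000 lb (oxide target masses add up to 1000 lb; basis as stated: 1000 lb — any gap is answer rounding).
Adding the batch up: Σ batch = 1084 lb; loss to ignition Σ batch·LOI = 83.68 lb; yield: glass divided by total = 92.28%.

Revised batch per 1000 lb fused product:
  Alumina: 68.88 lb
  Witherite: 184.8 lb
  Sand: 738.3 lb
  Calcite: 91.67 lb
Total batch = 1084 lb; LOI loss = 83.68 lb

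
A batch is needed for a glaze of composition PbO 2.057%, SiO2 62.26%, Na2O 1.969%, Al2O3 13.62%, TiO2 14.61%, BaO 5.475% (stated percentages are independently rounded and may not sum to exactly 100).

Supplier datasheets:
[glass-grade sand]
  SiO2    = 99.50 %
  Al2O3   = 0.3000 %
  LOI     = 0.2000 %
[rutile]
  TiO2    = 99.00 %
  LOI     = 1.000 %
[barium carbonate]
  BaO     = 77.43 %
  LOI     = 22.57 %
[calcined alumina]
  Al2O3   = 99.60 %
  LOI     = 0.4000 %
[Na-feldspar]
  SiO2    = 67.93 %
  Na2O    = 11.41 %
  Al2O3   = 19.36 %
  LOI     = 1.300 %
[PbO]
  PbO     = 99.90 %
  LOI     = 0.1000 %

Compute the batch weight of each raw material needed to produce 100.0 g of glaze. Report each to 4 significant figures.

All arithmetic carries full float precision from first step to last; the intermediate values are displayed (rounded to four significant digits) when written out. Every reported figure receives exactly one rounding. The derived quantities, including ignition loss, glass mass, the totals, yield, the six compositions, are rebuilt using the weight values on 100.0 g of glass at full precision, as written in the problem or the answer.
Oxide mass targets, per 100.0 g glaze:
  PbO: 2.057% × 100.0 = 2.057 g
  SiO2: 62.26% × 100.0 = 62.26 g
  Na2O: 1.969% × 100.0 = 1.969 g
  Al2O3: 13.62% × 100.0 = 13.62 g
  TiO2: 14.61% × 100.0 = 14.61 g
  BaO: 5.475% × 100.0 = 5.475 g
Oxide-by-oxide audit per the reported batch figures, under the basis named above (sums match the target masses net of answer rounding effects):
  PbO: 2.059·0.9990 = 2.057 g (target 2.057 g)
  SiO2: 50.79·0.9950 + 17.26·0.6793 = 62.26 g (target 62.26 g)
  Na2O: 17.26·0.1141 = 1.969 g (target 1.969 g)
  Al2O3: 50.79·0.003000 + 10.17·0.9960 + 17.26·0.1936 = 13.62 g (target 13.62 g)
  TiO2: 14.76·0.9900 = 14.61 g (target 14.61 g)
  BaO: 7.071·0.7743 = 5.475 g (target 5.475 g)
The glass-mass cross-check: Σ batch − LOI loss = 100.0 g (per-oxide target masses sum to 99.99 g; basis as stated: 100.0 g — differing by rounding only).
Whole-batch sum: Σ batch = 102.1 g; LOI loss = Σ batch·LOI = 2.112 g; yield, glass over the total, = 97.93%.

Batch per 100.0 g glaze:
  glass-grade sand: 50.79 g
  rutile: 14.76 g
  barium carbonate: 7.071 g
  calcined alumina: 10.17 g
  Na-feldspar: 17.26 g
  PbO: 2.059 g
Total batch = 102.1 g; LOI loss = 2.112 g; yield = 97.93%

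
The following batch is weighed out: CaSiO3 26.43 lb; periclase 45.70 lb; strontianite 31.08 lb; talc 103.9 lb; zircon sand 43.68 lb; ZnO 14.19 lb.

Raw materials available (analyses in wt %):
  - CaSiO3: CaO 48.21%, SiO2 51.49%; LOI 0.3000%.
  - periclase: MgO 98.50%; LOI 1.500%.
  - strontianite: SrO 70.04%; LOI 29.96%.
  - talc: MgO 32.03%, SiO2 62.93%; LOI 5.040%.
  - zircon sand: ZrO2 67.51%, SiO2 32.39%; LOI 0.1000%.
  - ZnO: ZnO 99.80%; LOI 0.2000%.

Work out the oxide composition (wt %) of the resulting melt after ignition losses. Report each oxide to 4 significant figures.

Glass mass = 249.6 lb (batch 265.0 − LOI 15.38).
Composition: SrO 8.722%, MgO 31.37%, ZrO2 11.81%, ZnO 5.674%, CaO 5.105%, SiO2 37.32%

Working values appear, rounded to 4 significant digits, in the working; each numeric step runs at full precision throughout — each reported result takes a single rounding — derived quantities, which include totals, the six compositions, LOI, glass mass, yield, are carried in full float precision, as set out in the problem or answer text, starting from the weights at 249.6 lb of glass.
What the batch supplies per oxide:
  SrO: 31.08·0.7004 = 21.77 lb
  MgO: 45.70·0.9850 + 103.9·0.3203 = 78.29 lb
  ZrO2: 43.68·0.6751 = 29.49 lb
  ZnO: 14.19·0.9980 = 14.16 lb
  CaO: 26.43·0.4821 = 12.74 lb
  SiO2: 26.43·0.5149 + 103.9·0.6293 + 43.68·0.3239 = 93.14 lb
LOI: 26.43·0.003000 + 45.70·0.01500 + 31.08·0.2996 + 103.9·0.05040 + 43.68·0.001000 + 14.19·0.002000 = 15.38 lb
The glass mass, total less LOI, = 265.0 − 15.38 = 249.6 lb (= Σ oxide masses)
wt % = oxide mass / glass mass × 100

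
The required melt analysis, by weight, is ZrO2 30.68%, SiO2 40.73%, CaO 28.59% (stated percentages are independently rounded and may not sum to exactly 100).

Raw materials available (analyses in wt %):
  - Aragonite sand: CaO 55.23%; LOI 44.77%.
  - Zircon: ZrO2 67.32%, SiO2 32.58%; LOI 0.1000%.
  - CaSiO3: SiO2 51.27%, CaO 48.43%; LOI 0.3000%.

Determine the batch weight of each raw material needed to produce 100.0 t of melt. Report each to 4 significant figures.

All arithmetic runs at full precision at every stage — the intermediate values are printed rounded to four significant digits at each printed step; exactly one rounding lands on every reported result; derived quantities (totals, the yield, glass mass, ignition loss, three oxide percentages) are carried from the weighed amounts on 100.0 t of glass in full precision precisely as stated by the problem or the answer.
Target oxide masses per 100.0 t melt:
  ZrO2: 30.68% × 100.0 = 30.68 t
  SiO2: 40.73% × 100.0 = 40.73 t
  CaO: 28.59% × 100.0 = 28.59 t
Sums-versus-targets review given the weights on record, for the quoted basis mass (summed amounts equal target values given rounding of the digits):
  ZrO2: 45.57·0.6732 = 30.68 t (target 30.68 t)
  SiO2: 45.57·0.3258 + 50.48·0.5127 = 40.73 t (target 40.73 t)
  CaO: 7.499·0.5523 + 50.48·0.4843 = 28.59 t (target 28.59 t)
Glass-mass sanity pass: whole batch net of LOI = 99.99 t (oxide target masses add up to 100.0 t; stated basis 100.0 t — differing by rounding only).
Batch grand total — Σ batch = 103.5 t; loss to ignition Σ batch·LOI = 3.554 t; the yield ratio, glass ÷ batch: 96.57%.

Batch per 100.0 t melt:
  Aragonite sand: 7.499 t
  Zircon: 45.57 t
  CaSiO3: 50.48 t
Total batch = 103.5 t; LOI loss = 3.554 t; yield = 96.57%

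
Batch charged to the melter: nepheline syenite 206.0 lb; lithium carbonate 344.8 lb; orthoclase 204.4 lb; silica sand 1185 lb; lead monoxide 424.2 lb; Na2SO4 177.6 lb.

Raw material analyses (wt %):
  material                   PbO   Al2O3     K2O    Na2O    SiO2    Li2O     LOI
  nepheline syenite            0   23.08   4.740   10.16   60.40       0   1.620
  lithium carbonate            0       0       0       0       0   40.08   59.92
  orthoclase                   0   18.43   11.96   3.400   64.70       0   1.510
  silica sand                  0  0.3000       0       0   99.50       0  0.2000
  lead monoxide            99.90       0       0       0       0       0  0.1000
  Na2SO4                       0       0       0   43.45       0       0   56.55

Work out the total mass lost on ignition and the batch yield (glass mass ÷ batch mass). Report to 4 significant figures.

LOI loss = 316.3 lb; glass = 2226 lb; yield = 87.56%

Values along the way are shown with 4-significant-figure rounding as written — all internal work keeps full float precision from first step to last. A single rounding finalizes each reported number; the derived quantities (glass mass, LOI, the six compositions, yield, totals) are carried using the weight values per 2226 lb of glass in full precision, as quoted within either problem or answer.
LOI of each material in turn:
  nepheline syenite: 206.0 × 0.01620 = 3.337 lb
  lithium carbonate: 344.8 × 0.5992 = 206.6 lb
  orthoclase: 204.4 × 0.01510 = 3.086 lb
  silica sand: 1185 × 0.002000 = 2.370 lb
  lead monoxide: 424.2 × 0.001000 = 0.4242 lb
  Na2SO4: 177.6 × 0.5655 = 100.4 lb
Total LOI = 316.3 lb
Glass = batch − LOI = 2542 − 316.3 = 2226 lb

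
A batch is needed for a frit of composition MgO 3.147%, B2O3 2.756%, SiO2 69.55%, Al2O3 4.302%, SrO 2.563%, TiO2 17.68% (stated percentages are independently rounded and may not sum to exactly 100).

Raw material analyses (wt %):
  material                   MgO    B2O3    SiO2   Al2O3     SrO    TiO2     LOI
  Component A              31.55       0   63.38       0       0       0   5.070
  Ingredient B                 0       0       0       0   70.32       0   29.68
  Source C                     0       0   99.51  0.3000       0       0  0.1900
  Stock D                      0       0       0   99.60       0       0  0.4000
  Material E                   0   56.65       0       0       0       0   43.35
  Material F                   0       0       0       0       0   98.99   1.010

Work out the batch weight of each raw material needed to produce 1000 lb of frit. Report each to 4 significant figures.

Batch per 1000 lb frit:
  Component A: 99.75 lb
  Ingredient B: 36.45 lb
  Source C: 635.4 lb
  Stock D: 41.28 lb
  Material E: 48.65 lb
  Material F: 178.6 lb
Total batch = 1040 lb; LOI loss = 40.14 lb; yield = 96.14%

Working values are displayed rounded off to 4 significant digits within the worked lines. The working math maintains full precision at every stage. Each reported result is rounded just once; all derived quantities, including yield, the six compositions, the totals, ignition loss, glass mass, are re-derived using the weight values per 1000 lb of glass at full precision, precisely as stated by the problem or the answer.
Oxide mass targets, per 1000 lb frit:
  MgO: 3.147% × 1000 = 31.47 lb
  B2O3: 2.756% × 1000 = 27.56 lb
  SiO2: 69.55% × 1000 = 695.5 lb
  Al2O3: 4.302% × 1000 = 43.02 lb
  SrO: 2.563% × 1000 = 25.63 lb
  TiO2: 17.68% × 1000 = 176.8 lb
Mass-balance tally per oxide per the reported batch figures, relative to the basis at hand (sum by sum, the targets are met given rounding of the digits):
  MgO: 99.75·0.3155 = 31.47 lb (target 31.47 lb)
  B2O3: 48.65·0.5665 = 27.56 lb (target 27.56 lb)
  SiO2: 99.75·0.6338 + 635.4·0.9951 = 695.5 lb (target 695.5 lb)
  Al2O3: 635.4·0.003000 + 41.28·0.9960 = 43.02 lb (target 43.02 lb)
  SrO: 36.45·0.7032 = 25.63 lb (target 25.63 lb)
  TiO2: 178.6·0.9899 = 176.8 lb (target 176.8 lb)
The glass-mass cross-check: batch total minus LOI = 1000 lb (per-oxide target masses sum to 1000 lb; with the basis standing at 1000 lb — a pure rounding effect).
Batch total: Σ batch = 1040 lb; LOI removed, Σ of batch·LOI: 40.14 lb; glass ÷ batch gives a yield of 96.14%.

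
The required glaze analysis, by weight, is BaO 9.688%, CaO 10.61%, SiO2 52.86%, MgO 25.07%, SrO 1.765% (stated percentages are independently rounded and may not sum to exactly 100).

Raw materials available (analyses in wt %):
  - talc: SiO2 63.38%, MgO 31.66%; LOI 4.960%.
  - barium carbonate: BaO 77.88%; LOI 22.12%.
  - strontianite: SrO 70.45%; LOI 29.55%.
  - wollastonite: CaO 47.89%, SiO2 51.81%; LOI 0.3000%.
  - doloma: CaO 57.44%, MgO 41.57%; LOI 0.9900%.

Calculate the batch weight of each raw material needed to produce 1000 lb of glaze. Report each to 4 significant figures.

The working math keeps full precision throughout — mid-chain values appear with 4-significant-digit rounding as written — a single rounding completes each reported number. The derived quantities are re-derived starting from the weights on 1000 lb of glass in exact precision (totals, the yield, the five compositions, LOI, glass mass), exactly as shown in question or answer.
Per-oxide target masses for 1000 lb glaze:
  BaO: 9.688% × 1000 = 96.88 lb
  CaO: 10.61% × 1000 = 106.1 lb
  SiO2: 52.86% × 1000 = 528.6 lb
  MgO: 25.07% × 1000 = 250.7 lb
  SrO: 1.765% × 1000 = 17.65 lb
Sums-versus-targets review given the weights on record, on the stated basis (summed amounts equal target values inside rounding margins):
  BaO: 124.4·0.7788 = 96.88 lb (target 96.88 lb)
  CaO: 148.9·0.4789 + 60.58·0.5744 = 106.1 lb (target 106.1 lb)
  SiO2: 712.3·0.6338 + 148.9·0.5181 = 528.6 lb (target 528.6 lb)
  MgO: 712.3·0.3166 + 60.58·0.4157 = 250.7 lb (target 250.7 lb)
  SrO: 25.05·0.7045 = 17.65 lb (target 17.65 lb)
The glass-mass cross-check: total charge less LOI = 999.9 lb (oxide target masses add up to 999.9 lb; versus the stated basis of 1000 lb — gaps are rounding artifacts).
Batch total: Σ batch = 1071 lb; the LOI term Σ batch·LOI equals 71.30 lb; as yield: glass ÷ batch → 93.34%.

Batch per 1000 lb glaze:
  talc: 712.3 lb
  barium carbonate: 124.4 lb
  strontianite: 25.05 lb
  wollastonite: 148.9 lb
  doloma: 60.58 lb
Total batch = 1071 lb; LOI loss = 71.30 lb; yield = 93.34%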